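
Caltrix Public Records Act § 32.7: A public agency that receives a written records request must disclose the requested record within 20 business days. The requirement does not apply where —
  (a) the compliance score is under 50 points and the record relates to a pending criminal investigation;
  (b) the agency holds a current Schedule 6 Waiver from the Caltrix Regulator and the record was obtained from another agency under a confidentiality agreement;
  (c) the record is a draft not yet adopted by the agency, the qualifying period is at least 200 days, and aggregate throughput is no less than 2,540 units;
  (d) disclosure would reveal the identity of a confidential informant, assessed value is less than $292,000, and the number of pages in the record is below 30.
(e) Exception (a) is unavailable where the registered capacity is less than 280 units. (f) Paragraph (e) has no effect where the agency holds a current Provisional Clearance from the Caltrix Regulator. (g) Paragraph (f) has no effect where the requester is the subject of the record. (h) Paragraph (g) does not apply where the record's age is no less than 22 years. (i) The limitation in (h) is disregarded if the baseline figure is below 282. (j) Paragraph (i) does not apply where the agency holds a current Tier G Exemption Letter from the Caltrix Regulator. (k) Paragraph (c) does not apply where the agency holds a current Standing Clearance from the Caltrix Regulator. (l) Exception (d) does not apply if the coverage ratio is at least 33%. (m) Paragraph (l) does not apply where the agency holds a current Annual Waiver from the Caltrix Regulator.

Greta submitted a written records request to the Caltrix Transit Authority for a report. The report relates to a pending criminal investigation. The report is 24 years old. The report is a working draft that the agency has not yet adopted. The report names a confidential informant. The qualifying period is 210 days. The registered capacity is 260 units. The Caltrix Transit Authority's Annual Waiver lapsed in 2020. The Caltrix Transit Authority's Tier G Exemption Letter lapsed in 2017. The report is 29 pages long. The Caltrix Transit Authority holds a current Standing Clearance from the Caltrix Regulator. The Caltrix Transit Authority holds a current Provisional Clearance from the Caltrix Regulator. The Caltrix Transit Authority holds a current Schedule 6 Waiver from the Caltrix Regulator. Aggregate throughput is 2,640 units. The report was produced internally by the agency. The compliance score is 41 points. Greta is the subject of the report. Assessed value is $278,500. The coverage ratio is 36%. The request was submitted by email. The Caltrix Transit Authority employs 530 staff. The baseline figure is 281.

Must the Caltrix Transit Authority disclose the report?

Exception (a) is satisfied on its face — the compliance score is 41 points, under the 50 points limit; the report relates to a pending investigation. Turning to paragraphs (e)–(j): (e) operates against (a): the registered capacity is 260 units, less than the 280 units limit. (f) would limit (e) — a current Provisional Clearance is held — but (g) sets (f) aside: (g) applies — Greta is the subject of the report. (h) would limit (g) — the record's age is 24 years, meeting the 22 years threshold — but (i) sets (h) aside: (i) operates against (h): the baseline figure is 281, below the 282 limit. (j), which would lift (i), is not engaged — the Tier G Exemption Letter is not current. Exception (a) does not apply.
Exception (b) fails — the report was produced internally.
Exception (c)'s conditions are all satisfied: the report is an unadopted draft; the qualifying period is 210 days, meeting the 200 days threshold; aggregate throughput is 2,640 units, meeting the 2,540 units threshold. However, paragraph (k) must be considered: (k) is triggered — a current Standing Clearance is held. So (c) is unavailable.
Exception (d)'s conditions are all satisfied: the report names a confidential informant; assessed value is $278,500, less than the $292,000 limit; the number of pages in the record is 29, below the 30 limit. Turning to paragraphs (l)–(m): (l) applies — the coverage ratio is 36%, meeting the 33% threshold. (m), which would lift (l), is inapplicable — no current Annual Waiver is held. (d) is therefore removed.
None of the exceptions is available; § 32.7 applies in full.

Yes — the Caltrix Transit Authority must disclose the report.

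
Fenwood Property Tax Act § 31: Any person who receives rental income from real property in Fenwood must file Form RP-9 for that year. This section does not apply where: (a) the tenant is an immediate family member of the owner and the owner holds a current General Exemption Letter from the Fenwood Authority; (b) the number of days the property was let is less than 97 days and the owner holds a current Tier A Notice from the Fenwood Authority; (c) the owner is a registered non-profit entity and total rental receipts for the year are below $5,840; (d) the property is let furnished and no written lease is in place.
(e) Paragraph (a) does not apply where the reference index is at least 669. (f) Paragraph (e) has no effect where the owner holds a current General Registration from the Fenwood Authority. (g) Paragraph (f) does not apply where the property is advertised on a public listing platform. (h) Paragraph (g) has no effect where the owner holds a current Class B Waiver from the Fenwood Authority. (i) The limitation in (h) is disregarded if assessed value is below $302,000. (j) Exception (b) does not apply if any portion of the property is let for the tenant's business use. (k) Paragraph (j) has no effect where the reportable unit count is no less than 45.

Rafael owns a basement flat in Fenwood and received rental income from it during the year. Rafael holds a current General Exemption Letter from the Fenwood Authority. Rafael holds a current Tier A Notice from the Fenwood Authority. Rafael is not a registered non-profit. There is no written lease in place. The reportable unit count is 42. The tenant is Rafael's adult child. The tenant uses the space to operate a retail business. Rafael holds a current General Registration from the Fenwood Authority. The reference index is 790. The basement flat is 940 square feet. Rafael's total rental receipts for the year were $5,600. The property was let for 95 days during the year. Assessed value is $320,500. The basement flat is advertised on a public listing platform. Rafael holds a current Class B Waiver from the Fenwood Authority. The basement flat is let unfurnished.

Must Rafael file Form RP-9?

Exception (a)'s conditions are all satisfied: the tenant is an immediate family member; a current General Exemption Letter is held. Considering the limiting provisions: (e) is engaged (the reference index is 790, meeting the 669 threshold), but yields to (f): (f) operates against (e): a current General Registration is held. (g) is engaged (the property is publicly advertised), but is displaced by (h): (h) is engaged — a current Class B Waiver is held. (i), which would lift (h), does not operate here — assessed value is $320,500, not below $302,000. So (a) applies.
Exception (b)'s conditions are all satisfied: the number of days the property was let is 95 days, less than the 97 days limit; a current Tier A Notice is held. But applying paragraphs (j)–(k): (j) operates against (b): the space is let for business use. (k), which would lift (j), is inapplicable — the reportable unit count is 42, short of 45. So (b) is unavailable.
Exception (c) requires that the owner is a registered non-profit entity; but Rafael is not a registered non-profit, so (c) is unavailable.
Exception (d) requires that the property is let furnished; but the property is let unfurnished, so (d) is unavailable.

No — exception (a) applies; Rafael is not required to file Form RP-9.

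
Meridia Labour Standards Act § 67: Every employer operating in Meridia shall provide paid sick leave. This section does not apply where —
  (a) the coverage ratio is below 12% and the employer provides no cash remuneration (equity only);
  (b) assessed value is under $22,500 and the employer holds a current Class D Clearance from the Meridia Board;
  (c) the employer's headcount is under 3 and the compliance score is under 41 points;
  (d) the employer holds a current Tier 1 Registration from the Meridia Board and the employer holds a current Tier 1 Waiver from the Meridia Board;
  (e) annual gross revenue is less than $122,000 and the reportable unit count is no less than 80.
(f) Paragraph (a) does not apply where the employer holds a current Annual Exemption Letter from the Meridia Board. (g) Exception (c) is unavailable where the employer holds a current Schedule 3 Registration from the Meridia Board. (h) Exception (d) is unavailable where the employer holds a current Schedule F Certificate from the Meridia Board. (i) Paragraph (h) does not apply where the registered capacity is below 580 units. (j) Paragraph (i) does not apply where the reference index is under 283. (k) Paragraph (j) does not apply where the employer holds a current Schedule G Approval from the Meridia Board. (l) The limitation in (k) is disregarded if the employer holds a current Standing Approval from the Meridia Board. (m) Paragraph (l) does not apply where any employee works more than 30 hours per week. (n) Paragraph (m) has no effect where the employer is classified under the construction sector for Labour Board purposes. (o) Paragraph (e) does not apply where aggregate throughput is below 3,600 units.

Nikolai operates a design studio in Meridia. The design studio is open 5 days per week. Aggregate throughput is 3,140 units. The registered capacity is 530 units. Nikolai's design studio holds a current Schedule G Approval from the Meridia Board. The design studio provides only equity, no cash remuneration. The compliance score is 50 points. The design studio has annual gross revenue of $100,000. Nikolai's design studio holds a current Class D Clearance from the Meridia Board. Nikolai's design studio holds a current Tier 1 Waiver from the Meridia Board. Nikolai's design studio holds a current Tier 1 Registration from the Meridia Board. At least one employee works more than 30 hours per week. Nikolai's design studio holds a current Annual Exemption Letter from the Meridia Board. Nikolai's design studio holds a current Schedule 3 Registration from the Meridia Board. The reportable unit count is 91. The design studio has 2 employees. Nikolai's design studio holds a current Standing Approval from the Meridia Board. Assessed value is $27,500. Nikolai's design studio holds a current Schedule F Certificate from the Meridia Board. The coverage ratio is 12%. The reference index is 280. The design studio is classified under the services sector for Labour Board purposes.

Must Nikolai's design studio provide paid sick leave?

No — exception (d) applies; Nikolai's design studio is not required to provide paid sick leave.

Exception (a) fails — the coverage ratio is 12%, not below 12%.
Exception (b) fails — assessed value is $27,500, not under $22,500.
Exception (c) does not apply: the compliance score is 50 points, not under 41 points.
All of (d)'s requirements are met (a current Tier 1 Registration is held; a current Tier 1 Waiver is held). As to paragraphs (h)–(n): (h) operates (a current Schedule F Certificate is held), but is overridden by (i): (i) operates against (h): the registered capacity is 530 units, below the 580 units limit. (j) operates (the reference index is 280, under the 283 limit), but is overridden by (k): (k) applies — a current Schedule G Approval is held. (l) applies (a current Standing Approval is held), but is itself disapplied by (m): (m) applies — at least one employee exceeds 30 hours/week. (n), which would lift (m), is inapplicable — the design studio is classified under the services sector. (d) remains available.
All of (e)'s requirements are met (annual gross revenue is $100,000, less than the $122,000 limit; the reportable unit count is 91, meeting the 80 threshold). Turning to paragraph (o): (o) applies — aggregate throughput is 3,140 units, below the 3,600 units limit. Exception (e) does not apply.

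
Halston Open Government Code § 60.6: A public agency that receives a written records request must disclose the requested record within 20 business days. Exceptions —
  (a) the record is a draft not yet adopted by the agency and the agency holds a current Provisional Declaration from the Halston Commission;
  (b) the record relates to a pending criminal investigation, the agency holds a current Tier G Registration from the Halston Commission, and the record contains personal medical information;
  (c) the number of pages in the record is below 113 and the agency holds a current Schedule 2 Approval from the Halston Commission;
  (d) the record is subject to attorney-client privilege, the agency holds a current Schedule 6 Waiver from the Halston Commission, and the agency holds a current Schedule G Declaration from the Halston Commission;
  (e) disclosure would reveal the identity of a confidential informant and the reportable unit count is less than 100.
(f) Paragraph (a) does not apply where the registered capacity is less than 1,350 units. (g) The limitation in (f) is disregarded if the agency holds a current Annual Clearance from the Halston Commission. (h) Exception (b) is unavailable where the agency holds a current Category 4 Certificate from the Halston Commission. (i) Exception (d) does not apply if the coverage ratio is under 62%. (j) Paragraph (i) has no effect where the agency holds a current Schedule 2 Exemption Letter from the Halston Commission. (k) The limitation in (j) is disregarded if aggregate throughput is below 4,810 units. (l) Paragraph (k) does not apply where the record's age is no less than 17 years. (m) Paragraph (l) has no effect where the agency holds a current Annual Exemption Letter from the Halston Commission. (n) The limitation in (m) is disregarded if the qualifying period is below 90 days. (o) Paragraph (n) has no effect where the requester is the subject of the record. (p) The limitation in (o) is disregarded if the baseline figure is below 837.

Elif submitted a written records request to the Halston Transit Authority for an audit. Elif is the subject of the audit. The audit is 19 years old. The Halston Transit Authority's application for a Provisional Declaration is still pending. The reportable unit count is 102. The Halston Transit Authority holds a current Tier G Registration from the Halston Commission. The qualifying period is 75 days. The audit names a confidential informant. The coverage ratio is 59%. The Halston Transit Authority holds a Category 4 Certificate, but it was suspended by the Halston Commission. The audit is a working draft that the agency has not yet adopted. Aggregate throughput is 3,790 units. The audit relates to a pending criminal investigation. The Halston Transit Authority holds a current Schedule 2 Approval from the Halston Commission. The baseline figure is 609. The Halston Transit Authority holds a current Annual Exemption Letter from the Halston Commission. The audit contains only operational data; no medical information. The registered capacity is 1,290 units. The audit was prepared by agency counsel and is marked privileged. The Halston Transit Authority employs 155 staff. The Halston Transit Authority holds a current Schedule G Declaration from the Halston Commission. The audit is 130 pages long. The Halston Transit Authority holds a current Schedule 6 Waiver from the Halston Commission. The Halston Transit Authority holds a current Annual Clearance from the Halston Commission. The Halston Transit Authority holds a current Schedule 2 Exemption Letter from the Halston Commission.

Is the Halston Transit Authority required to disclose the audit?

No — exception (d) applies; the Halston Transit Authority is not required to disclose the audit.

Exception (a) requires that the agency holds a current Provisional Declaration from the Halston Commission; but the Provisional Declaration is not current, so (a) is unavailable.
Exception (b) fails — the audit contains only operational data.
Exception (c) does not apply: the number of pages in the record is 130, not below 113.
All of (d)'s requirements are met (the audit is privileged; a current Schedule 6 Waiver is held; a current Schedule G Declaration is held). As to paragraphs (i)–(p): (i) is triggered (the coverage ratio is 59%, under the 62% limit), but is displaced by (j): (j) is engaged — a current Schedule 2 Exemption Letter is held. (k) would limit (j) — aggregate throughput is 3,790 units, below the 4,810 units limit — but (l) sets (k) aside: (l) is triggered — the record's age is 19 years, meeting the 17 years threshold. (m) would limit (l) — a current Annual Exemption Letter is held — but (n) sets (m) aside: (n) is engaged — the qualifying period is 75 days, below the 90 days limit. (o) is engaged (Elif is the subject of the audit), but is overridden by (p): (p) operates — the baseline figure is 609, below the 837 limit. Exception (d) stands.
Exception (e) fails — the reportable unit count is 102, not less than 100.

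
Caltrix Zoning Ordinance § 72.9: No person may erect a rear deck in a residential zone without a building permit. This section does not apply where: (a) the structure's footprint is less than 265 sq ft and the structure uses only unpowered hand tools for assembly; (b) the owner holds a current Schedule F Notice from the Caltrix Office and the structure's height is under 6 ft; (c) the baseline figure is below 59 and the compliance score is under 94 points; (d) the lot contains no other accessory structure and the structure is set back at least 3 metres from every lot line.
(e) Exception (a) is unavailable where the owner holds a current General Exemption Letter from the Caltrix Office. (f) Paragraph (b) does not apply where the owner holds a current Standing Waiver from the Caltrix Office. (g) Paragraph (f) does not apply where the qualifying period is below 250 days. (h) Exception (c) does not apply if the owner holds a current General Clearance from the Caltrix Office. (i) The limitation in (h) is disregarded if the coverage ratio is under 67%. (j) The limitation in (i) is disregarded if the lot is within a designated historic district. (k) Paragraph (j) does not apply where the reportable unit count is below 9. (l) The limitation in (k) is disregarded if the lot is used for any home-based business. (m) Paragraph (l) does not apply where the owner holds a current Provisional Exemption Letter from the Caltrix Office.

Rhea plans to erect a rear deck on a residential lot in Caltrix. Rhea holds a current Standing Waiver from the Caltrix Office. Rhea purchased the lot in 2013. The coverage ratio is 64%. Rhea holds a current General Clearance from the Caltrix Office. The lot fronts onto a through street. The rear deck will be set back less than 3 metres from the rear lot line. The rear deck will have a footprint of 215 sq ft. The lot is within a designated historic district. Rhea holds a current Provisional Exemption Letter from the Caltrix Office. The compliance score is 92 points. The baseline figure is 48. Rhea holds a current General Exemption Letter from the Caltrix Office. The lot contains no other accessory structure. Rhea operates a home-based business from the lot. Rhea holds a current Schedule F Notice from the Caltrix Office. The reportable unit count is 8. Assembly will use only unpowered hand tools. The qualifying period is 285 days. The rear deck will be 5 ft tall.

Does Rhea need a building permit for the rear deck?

Exception (a): the structure's footprint is 215 sq ft, less than the 265 sq ft limit; assembly uses only hand tools — every condition holds. However, paragraph (e) must be considered: (e) operates against (a): a current General Exemption Letter is held. So (a) is unavailable.
Exception (b)'s conditions are all satisfied: a current Schedule F Notice is held; the structure's height is 5 ft, under the 6 ft limit. But: (f) operates against (b): a current Standing Waiver is held. (g) is inapplicable (the qualifying period is 285 days, not below 250 days), so (f) stands. So (b) is unavailable.
All of (c)'s requirements are met (the baseline figure is 48, below the 59 limit; the compliance score is 92 points, under the 94 points limit). Considering the limiting provisions: (h) is triggered (a current General Clearance is held), but is set aside by (i): (i) operates against (h): the coverage ratio is 64%, under the 67% limit. (j) is engaged (the lot is in a historic district), but yields to (k): (k) is engaged — the reportable unit count is 8, below the 9 limit. (l) is triggered (a home-based business operates on the lot), but is displaced by (m): (m) is triggered — a current Provisional Exemption Letter is held. (c) remains available.
Exception (d) requires that the structure is set back at least 3 metres from every lot line; but the rear setback is under 3 m, so (d) is unavailable.

No — exception (c) applies; Rhea does not need a building permit.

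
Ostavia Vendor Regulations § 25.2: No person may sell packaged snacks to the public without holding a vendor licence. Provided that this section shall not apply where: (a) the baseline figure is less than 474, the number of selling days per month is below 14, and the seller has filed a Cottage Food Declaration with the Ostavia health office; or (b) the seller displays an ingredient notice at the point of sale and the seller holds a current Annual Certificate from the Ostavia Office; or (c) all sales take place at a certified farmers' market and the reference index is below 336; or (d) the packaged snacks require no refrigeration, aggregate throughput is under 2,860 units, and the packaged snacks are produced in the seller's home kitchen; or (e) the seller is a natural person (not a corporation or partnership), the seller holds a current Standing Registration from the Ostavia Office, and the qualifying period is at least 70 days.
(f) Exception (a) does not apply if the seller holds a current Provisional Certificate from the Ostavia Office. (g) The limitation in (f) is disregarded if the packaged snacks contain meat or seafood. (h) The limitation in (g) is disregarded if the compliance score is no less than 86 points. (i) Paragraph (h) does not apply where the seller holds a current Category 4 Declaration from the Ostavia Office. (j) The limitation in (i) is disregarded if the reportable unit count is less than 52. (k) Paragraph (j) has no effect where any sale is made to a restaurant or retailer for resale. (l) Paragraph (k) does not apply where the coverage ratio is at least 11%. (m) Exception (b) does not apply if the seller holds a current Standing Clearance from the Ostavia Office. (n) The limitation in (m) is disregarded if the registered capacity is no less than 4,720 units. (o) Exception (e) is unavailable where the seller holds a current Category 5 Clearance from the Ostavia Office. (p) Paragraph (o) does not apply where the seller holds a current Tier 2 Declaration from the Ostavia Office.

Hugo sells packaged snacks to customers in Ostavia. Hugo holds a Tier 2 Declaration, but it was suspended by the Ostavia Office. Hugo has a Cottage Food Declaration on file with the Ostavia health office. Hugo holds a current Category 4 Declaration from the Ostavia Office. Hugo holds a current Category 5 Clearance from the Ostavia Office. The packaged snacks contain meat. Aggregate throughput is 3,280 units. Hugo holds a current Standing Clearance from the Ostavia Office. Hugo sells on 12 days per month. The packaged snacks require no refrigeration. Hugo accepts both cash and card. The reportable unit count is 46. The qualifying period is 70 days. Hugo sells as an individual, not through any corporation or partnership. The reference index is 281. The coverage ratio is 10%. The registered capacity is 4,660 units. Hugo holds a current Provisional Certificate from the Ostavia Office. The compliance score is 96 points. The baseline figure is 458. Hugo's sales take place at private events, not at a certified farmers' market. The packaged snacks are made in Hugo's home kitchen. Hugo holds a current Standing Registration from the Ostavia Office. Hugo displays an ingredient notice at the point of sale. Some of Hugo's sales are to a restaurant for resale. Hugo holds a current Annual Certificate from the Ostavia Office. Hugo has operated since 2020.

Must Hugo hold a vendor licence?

No — exception (a) applies; Hugo is not required to hold a vendor licence.

All of (a)'s requirements are met (the baseline figure is 458, less than the 474 limit; the number of selling days per month is 12, below the 14 limit; a Cottage Food Declaration is on file). Applying paragraphs (f)–(l): (f) is engaged (a current Provisional Certificate is held), but is itself disapplied by (g): (g) operates against (f): the packaged snacks contain meat. (h) applies (the compliance score is 96 points, meeting the 86 points threshold), but yields to (i): (i) is engaged — a current Category 4 Declaration is held. (j) operates (the reportable unit count is 46, less than the 52 limit), but is overridden by (k): (k) operates against (j): some sales are to a restaurant for resale. (l) is not triggered (the coverage ratio is 10%, short of 11%), so (k) stands. So (a) applies.
Exception (b): an ingredient notice is displayed; a current Annual Certificate is held — every condition holds. Turning to paragraphs (m)–(n): (m) is engaged — a current Standing Clearance is held. (n), which would lift (m), is not triggered — the registered capacity is 4,660 units, short of 4,720 units. (b) is therefore removed.
Exception (c) does not apply: sales are at private events, not a certified farmers' market.
Exception (d) does not apply: aggregate throughput is 3,280 units, not under 2,860 units.
Exception (e): the seller is a natural person; a current Standing Registration is held; the qualifying period is 70 days, meeting the 70 days threshold — every condition holds. But: (o) operates against (e): a current Category 5 Clearance is held. (p), which would lift (o), is not engaged — there is no Tier 2 Declaration in force. So (e) is unavailable.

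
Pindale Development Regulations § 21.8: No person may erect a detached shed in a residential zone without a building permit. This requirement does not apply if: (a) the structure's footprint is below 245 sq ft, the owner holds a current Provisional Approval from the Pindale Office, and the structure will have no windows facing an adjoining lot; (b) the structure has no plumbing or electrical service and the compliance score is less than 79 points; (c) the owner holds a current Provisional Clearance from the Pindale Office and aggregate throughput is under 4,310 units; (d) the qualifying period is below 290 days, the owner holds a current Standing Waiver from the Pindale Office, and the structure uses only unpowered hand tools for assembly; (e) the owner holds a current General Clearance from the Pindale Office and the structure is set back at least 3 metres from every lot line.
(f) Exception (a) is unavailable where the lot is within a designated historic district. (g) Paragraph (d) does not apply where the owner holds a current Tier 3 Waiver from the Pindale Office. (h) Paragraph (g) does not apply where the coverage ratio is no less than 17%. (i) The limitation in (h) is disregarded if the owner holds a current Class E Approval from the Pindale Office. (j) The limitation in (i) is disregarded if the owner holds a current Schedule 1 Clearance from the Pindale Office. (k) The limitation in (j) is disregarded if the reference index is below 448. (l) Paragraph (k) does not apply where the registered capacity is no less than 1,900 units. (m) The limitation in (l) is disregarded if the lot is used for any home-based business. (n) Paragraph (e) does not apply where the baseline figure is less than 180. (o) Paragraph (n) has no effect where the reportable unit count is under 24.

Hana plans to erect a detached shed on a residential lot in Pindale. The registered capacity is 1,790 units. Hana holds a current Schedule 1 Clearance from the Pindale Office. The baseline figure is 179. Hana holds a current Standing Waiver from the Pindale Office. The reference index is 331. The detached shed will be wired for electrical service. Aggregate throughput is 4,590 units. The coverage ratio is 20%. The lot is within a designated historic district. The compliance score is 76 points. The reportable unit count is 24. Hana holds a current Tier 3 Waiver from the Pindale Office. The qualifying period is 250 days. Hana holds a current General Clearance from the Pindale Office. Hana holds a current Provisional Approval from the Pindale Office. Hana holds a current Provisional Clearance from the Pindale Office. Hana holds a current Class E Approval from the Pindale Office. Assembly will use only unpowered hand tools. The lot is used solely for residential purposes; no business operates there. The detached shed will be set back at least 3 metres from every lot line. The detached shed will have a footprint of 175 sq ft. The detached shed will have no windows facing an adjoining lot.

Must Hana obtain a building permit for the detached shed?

All of (a)'s requirements are met (the structure's footprint is 175 sq ft, below the 245 sq ft limit; a current Provisional Approval is held; no windows face an adjoining lot). But: (f) is triggered — the lot is in a historic district. So (a) is unavailable.
Exception (b) does not apply: electrical service is planned.
Exception (c) does not apply: aggregate throughput is 4,590 units, not under 4,310 units.
Exception (d) is satisfied on its face — the qualifying period is 250 days, below the 290 days limit; a current Standing Waiver is held; assembly uses only hand tools. But applying paragraphs (g)–(m): (g) operates against (d): a current Tier 3 Waiver is held. (h) would limit (g) — the coverage ratio is 20%, meeting the 17% threshold — but (i) sets (h) aside: (i) is triggered — a current Class E Approval is held. (j) is engaged (a current Schedule 1 Clearance is held), but is itself disapplied by (k): (k) operates against (j): the reference index is 331, below the 448 limit. (l), which would lift (k), does not operate here — the registered capacity is 1,790 units, short of 1,900 units. So (d) is unavailable.
Exception (e)'s conditions are all satisfied: a current General Clearance is held; the setback is at least 3 m on every side. But: (n) operates against (e): the baseline figure is 179, less than the 180 limit. (o), which would lift (n), is not engaged — the reportable unit count is 24, not under 24. So (e) is unavailable.
No exception is made out. Hana falls within the general rule.

Yes — Hana must obtain a building permit.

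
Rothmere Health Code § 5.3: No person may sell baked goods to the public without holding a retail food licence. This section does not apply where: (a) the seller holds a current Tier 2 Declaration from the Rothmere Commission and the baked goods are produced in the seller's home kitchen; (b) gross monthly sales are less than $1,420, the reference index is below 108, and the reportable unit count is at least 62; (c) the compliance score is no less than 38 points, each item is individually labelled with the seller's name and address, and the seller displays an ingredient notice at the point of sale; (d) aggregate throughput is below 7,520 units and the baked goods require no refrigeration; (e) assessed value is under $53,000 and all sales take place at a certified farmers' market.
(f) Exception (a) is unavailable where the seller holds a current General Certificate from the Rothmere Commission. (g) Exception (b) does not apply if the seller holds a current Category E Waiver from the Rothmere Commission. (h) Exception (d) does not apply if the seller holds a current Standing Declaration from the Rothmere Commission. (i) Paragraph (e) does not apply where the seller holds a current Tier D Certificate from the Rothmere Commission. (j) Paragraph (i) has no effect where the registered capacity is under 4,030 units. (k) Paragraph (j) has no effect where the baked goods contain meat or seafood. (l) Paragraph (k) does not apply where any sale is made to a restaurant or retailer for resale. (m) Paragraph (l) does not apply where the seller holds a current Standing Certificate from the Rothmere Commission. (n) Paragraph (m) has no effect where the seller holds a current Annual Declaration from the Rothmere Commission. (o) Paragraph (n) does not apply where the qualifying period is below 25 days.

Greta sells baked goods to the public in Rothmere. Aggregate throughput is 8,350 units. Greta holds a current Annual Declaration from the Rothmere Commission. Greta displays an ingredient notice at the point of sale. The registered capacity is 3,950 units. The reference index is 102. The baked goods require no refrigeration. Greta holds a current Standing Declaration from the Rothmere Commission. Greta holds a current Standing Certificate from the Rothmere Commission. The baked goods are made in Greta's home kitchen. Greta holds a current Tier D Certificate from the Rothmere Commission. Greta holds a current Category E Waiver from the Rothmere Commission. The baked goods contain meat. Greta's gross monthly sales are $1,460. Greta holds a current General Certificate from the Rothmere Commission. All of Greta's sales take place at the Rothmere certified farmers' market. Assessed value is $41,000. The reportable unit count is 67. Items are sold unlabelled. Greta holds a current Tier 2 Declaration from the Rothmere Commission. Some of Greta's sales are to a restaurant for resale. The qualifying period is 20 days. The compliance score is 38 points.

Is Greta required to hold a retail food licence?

Exception (a)'s conditions are all satisfied: a current Tier 2 Declaration is held; the baked goods are home-kitchen produced. Turning to paragraph (f): (f) is engaged — a current General Certificate is held. Exception (a) does not apply.
Exception (b) does not apply: gross monthly sales are $1,460, not less than $1,420.
Exception (c) does not apply: items are sold unlabelled.
Exception (d) requires that aggregate throughput is below 7,520 units; but aggregate throughput is 8,350 units, not below 7,520 units, so (d) is unavailable.
Exception (e)'s conditions are all satisfied: assessed value is $41,000, under the $53,000 limit; all sales are at a certified farmers' market. But: (i) operates against (e): a current Tier D Certificate is held. (j) is engaged (the registered capacity is 3,950 units, under the 4,030 units limit), but yields to (k): (k) operates against (j): the baked goods contain meat. (l) is triggered (some sales are to a restaurant for resale), but yields to (m): (m) operates — a current Standing Certificate is held. (n) would limit (m) — a current Annual Declaration is held — but (o) sets (n) aside: (o) operates — the qualifying period is 20 days, below the 25 days limit. (e) is therefore removed.
Every exception is unavailable, so the rule governs.

Yes — Greta must hold a retail food licence.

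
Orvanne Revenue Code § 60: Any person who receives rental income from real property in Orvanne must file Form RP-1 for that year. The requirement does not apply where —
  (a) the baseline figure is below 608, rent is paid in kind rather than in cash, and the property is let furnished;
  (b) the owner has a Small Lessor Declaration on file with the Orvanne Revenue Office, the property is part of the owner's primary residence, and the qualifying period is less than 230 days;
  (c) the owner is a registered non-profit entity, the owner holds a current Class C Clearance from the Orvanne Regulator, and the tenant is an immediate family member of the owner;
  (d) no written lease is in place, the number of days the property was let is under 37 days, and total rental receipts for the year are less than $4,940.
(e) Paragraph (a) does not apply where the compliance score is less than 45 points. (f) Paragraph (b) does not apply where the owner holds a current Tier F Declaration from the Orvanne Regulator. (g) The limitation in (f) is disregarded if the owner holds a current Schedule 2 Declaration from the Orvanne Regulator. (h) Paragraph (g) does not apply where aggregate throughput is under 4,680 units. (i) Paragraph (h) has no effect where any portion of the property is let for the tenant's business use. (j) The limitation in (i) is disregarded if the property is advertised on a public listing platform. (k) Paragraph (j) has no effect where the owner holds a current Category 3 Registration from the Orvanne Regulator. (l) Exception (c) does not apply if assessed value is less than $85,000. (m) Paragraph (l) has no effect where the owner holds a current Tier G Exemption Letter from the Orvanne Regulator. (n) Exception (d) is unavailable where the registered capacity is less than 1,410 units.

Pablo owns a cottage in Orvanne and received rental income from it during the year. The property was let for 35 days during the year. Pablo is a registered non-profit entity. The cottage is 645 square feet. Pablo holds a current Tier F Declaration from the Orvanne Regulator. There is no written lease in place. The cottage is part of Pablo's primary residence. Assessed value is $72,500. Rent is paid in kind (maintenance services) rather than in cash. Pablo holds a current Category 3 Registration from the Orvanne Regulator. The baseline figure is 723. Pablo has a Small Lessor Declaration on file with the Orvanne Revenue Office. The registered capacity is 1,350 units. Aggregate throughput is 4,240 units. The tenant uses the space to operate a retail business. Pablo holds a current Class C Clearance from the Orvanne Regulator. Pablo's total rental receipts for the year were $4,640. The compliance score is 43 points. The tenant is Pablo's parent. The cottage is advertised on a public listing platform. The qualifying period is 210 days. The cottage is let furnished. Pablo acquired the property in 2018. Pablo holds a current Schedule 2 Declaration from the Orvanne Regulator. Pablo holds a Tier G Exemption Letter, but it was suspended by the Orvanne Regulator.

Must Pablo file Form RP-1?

No — exception (b) applies; Pablo is not required to file Form RP-1.

Exception (a) fails — the baseline figure is 723, not below 608.
Exception (b) is satisfied on its face — a Small Lessor Declaration is on file; the cottage is part of the primary residence; the qualifying period is 210 days, less than the 230 days limit. As to paragraphs (f)–(k): (f) would limit (b) — a current Tier F Declaration is held — but (g) sets (f) aside: (g) is triggered — a current Schedule 2 Declaration is held. (h) operates (aggregate throughput is 4,240 units, under the 4,680 units limit), but is itself disapplied by (i): (i) applies — the space is let for business use. (j) would limit (i) — the property is publicly advertised — but (k) sets (j) aside: (k) is engaged — a current Category 3 Registration is held. (b) remains available.
Exception (c): Pablo is a registered non-profit; a current Class C Clearance is held; the tenant is an immediate family member — every condition holds. Turning to paragraphs (l)–(m): (l) operates against (c): assessed value is $72,500, less than the $85,000 limit. (m) is not triggered (there is no Tier G Exemption Letter in force), so (l) stands. (c) is therefore removed.
Exception (d): there is no written lease; the number of days the property was let is 35 days, under the 37 days limit; total rental receipts for the year are $4,640, less than the $4,940 limit — every condition holds. But: (n) operates against (d): the registered capacity is 1,350 units, less than the 1,410 units limit. So (d) is unavailable.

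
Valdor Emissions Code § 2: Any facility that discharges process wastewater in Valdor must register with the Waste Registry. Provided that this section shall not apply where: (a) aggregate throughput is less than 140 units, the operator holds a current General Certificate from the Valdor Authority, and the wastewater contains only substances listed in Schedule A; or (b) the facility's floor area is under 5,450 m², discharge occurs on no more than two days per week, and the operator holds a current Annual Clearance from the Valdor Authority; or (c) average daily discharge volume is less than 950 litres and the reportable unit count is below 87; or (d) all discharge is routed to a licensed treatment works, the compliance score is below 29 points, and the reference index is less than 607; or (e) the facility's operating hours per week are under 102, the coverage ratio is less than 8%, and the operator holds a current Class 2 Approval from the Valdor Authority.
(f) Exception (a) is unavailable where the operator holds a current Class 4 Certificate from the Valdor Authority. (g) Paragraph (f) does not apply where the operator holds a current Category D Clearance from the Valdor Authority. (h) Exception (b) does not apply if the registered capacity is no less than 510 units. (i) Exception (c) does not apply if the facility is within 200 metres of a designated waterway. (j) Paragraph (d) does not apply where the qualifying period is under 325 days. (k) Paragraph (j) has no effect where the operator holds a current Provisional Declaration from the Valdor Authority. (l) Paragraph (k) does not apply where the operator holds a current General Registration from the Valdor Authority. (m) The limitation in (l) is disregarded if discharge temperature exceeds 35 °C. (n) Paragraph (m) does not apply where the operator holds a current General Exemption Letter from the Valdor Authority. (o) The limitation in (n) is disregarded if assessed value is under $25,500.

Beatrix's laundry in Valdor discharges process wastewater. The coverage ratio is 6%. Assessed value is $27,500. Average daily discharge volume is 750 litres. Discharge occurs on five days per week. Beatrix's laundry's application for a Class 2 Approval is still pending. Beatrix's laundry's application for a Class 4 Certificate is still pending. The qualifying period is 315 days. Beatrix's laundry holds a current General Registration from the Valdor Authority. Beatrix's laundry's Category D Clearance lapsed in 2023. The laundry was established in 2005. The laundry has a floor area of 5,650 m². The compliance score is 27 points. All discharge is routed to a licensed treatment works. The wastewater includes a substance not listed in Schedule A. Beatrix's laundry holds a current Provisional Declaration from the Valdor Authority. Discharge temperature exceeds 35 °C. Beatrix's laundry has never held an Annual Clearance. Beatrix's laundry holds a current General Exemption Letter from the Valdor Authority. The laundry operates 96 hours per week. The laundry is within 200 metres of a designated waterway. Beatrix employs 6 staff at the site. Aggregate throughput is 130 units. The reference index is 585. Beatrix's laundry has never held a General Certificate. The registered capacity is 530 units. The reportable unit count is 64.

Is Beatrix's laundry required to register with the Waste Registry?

Exception (a) requires that the operator holds a current General Certificate from the Valdor Authority; but there is no General Certificate in force, so (a) is unavailable.
Exception (b) requires that the facility's floor area is under 5,450 m²; but the facility's floor area is 5,650 m², not under 5,450 m², so (b) is unavailable.
Exception (c): average daily discharge volume is 750 litres, less than the 950 litres limit; the reportable unit count is 64, below the 87 limit — every condition holds. But applying paragraph (i): (i) operates against (c): the laundry is within 200 m of a designated waterway. (c) is therefore removed.
Exception (d) is satisfied on its face — discharge is routed to a licensed treatment works; the compliance score is 27 points, below the 29 points limit; the reference index is 585, less than the 607 limit. However, paragraphs (j)–(o) must be considered: (j) applies — the qualifying period is 315 days, under the 325 days limit. (k) would limit (j) — a current Provisional Declaration is held — but (l) sets (k) aside: (l) applies — a current General Registration is held. (m) is triggered (discharge temperature exceeds 35 °C), but is set aside by (n): (n) operates against (m): a current General Exemption Letter is held. (o), which would lift (n), does not operate here — assessed value is $27,500, not under $25,500. So (d) is unavailable.
Exception (e) requires that the operator holds a current Class 2 Approval from the Valdor Authority; but the Class 2 Approval is not current, so (e) is unavailable.
None of the exceptions is available; § 2 applies in full.

Yes — Beatrix's laundry must register with the Waste Registry.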